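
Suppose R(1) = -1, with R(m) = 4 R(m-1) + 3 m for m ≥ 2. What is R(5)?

R(2) = 4(-1) + 6 = 2
R(3) = 4(2) + 9 = 17
R(4) = 4(17) + 12 = 80
R(5) = 4(80) + 15 = 335

335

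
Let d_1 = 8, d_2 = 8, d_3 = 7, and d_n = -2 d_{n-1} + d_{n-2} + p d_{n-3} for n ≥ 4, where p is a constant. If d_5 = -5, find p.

d_4 = -6 + 8p
d_5 = 19 - 8p
So 19 - 8p = -5, giving p = 3.

3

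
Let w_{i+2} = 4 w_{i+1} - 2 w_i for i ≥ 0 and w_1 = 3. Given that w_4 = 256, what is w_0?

Let w_0 = x.
w_2 = 12 - 2x
w_3 = 42 - 8x
w_4 = 144 - 28x
So 144 - 28x = 256, giving x = -4.

-4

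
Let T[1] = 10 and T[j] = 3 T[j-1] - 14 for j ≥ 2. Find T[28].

The fixed point is -14/(1 - 3) = 7, so T[j] - 7 = 3(T[j-1] - 7).
Hence T[j] = 3·3^{j-1} + 7.
T[28] = 3·3^{27} + 7 = 3·7625597484987 + 7 = 22876792454968.

22876792454968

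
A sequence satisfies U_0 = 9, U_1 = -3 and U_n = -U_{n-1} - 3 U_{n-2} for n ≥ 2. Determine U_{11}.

78

U_2 = -(-3) - 3*9 = -24
U_3 = -(-24) - 3*(-3) = 33
U_4 = -33 - 3*(-24) = 39
U_5 = -39 - 3*33 = -138
U_6 = -(-138) - 3*39 = 21
U_7 = -21 - 3*(-138) = 393
U_8 = -393 - 3*21 = -456
U_9 = -(-456) - 3*393 = -723
U_{10} = -(-723) - 3*(-456) = 2091
U_{11} = -2091 - 3*(-723) = 78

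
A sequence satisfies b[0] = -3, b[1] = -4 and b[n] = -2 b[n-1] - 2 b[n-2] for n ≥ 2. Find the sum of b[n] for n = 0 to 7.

39

b[2] = -2(-4) - 2(-3) = 14
b[3] = -2(14) - 2(-4) = -20
b[4] = -2(-20) - 2(14) = 12
b[5] = -2(12) - 2(-20) = 16
b[6] = -2(16) - 2(12) = -56
b[7] = -2(-56) - 2(16) = 80
Sum = (-3) + (-4) + 14 + (-20) + 12 + 16 + (-56) + 80 = 39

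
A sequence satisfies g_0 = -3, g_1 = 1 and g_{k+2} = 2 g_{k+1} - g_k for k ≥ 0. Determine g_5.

17

g_2 = 2*1 - (-3) = 5
g_3 = 2*5 - 1 = 9
g_4 = 2*9 - 5 = 13
g_5 = 2*13 - 9 = 17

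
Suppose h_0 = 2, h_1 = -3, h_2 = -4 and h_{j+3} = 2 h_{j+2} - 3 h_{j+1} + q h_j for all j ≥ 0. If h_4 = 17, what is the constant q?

h_3 = 1 + 2q
h_4 = 14 + q
So 14 + q = 17, giving q = 3.

3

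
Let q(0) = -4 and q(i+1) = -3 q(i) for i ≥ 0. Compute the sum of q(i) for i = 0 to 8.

q(1) = -3(-4) = 12
q(2) = -3(12) = -36
q(3) = -3(-36) = 108
q(4) = -3(108) = -324
q(5) = -3(-324) = 972
q(6) = -3(972) = -2916
q(7) = -3(-2916) = 8748
q(8) = -3(8748) = -26244
Sum = (-4) + 12 + (-36) + 108 + (-324) + 972 + (-2916) + 8748 + (-26244) = -19684

-19684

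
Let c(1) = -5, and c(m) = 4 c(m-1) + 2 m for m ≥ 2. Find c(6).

c(2) = 4*(-5) + 4 = -16
c(3) = 4*(-16) + 6 = -58
c(4) = 4*(-58) + 8 = -224
c(5) = 4*(-224) + 10 = -886
c(6) = 4*(-886) + 12 = -3532

-3532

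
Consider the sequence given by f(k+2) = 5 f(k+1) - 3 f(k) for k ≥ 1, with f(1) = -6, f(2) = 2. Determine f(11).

3730258

f(3) = 5(2) - 3(-6) = 28
f(4) = 5(28) - 3(2) = 134
f(5) = 5(134) - 3(28) = 586
f(6) = 5(586) - 3(134) = 2528
f(7) = 5(2528) - 3(586) = 10882
f(8) = 5(10882) - 3(2528) = 46826
f(9) = 5(46826) - 3(10882) = 201484
f(10) = 5(201484) - 3(46826) = 866942
f(11) = 5(866942) - 3(201484) = 3730258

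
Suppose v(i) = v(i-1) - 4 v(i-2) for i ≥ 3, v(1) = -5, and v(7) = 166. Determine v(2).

Let v(2) = w.
v(3) = 20 + w
v(4) = 20 - 3w
v(5) = -60 - 7w
v(6) = -140 + 5w
v(7) = 100 + 33w
So 100 + 33w = 166, giving w = 2.

2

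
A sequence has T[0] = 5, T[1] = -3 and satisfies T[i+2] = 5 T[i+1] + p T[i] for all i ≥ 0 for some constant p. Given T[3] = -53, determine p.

1

T[2] = -15 + 5p
T[3] = -75 + 22p
So -75 + 22p = -53, giving p = 1.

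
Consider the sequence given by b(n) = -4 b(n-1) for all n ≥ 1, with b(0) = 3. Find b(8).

b(1) = -4·3 = -12
b(2) = -4·(-12) = 48
b(3) = -4·48 = -192
b(4) = -4·(-192) = 768
b(5) = -4·768 = -3072
b(6) = -4·(-3072) = 12288
b(7) = -4·12288 = -49152
b(8) = -4·(-49152) = 196608

196608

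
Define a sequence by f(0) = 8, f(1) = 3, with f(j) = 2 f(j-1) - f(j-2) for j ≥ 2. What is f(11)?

-47

f(2) = 2(3) - 8 = -2
f(3) = 2(-2) - 3 = -7
f(4) = 2(-7) - (-2) = -12
f(5) = 2(-12) - (-7) = -17
f(6) = 2(-17) - (-12) = -22
f(7) = 2(-22) - (-17) = -27
f(8) = 2(-27) - (-22) = -32
f(9) = 2(-32) - (-27) = -37
f(10) = 2(-37) - (-32) = -42
f(11) = 2(-42) - (-37) = -47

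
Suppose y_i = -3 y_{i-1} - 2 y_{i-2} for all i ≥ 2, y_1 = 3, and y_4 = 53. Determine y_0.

Let y_0 = w.
y_2 = -9 - 2w
y_3 = 21 + 6w
y_4 = -45 - 14w
So -45 - 14w = 53, giving w = -7.

-7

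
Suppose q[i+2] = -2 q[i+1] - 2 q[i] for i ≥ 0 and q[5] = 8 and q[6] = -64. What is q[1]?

-2

Rearranging, q[i-2] = (q[i] + 2 q[i-1]) / -2.
q[4] = (-64 + 2*8) / -2 = -48/-2 = 24
q[3] = (8 + 2*24) / -2 = 56/-2 = -28
q[2] = (24 + 2*(-28)) / -2 = -32/-2 = 16
q[1] = (-28 + 2*16) / -2 = 4/-2 = -2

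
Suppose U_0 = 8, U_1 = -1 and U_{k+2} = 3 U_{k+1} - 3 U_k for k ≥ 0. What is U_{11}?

U_2 = 3·(-1) - 3·8 = -27
U_3 = 3·(-27) - 3·(-1) = -78
U_4 = 3·(-78) - 3·(-27) = -153
U_5 = 3·(-153) - 3·(-78) = -225
U_6 = 3·(-225) - 3·(-153) = -216
U_7 = 3·(-216) - 3·(-225) = 27
U_8 = 3·27 - 3·(-216) = 729
U_9 = 3·729 - 3·27 = 2106
U_{10} = 3·2106 - 3·729 = 4131
U_{11} = 3·4131 - 3·2106 = 6075

6075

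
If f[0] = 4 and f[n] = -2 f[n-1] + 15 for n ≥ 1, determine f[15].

The fixed point is 15/(1 + 2) = 5, so f[n] - 5 = -2(f[n-1] - 5).
Hence f[n] = -1·(-2)^n + 5.
f[15] = -1·(-2)^{15} + 5 = -1·-32768 + 5 = 32773.

32773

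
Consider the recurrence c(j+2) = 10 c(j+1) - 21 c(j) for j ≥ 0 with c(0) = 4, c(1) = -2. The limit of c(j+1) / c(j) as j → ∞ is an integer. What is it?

7

The characteristic equation is r^2 - 10r + 21 = 0, which factors as (r - 7)(r - 3) = 0.
So the roots are 7 and 3. Since |7| > |3| and the coefficient of 7^j is non-zero, the ratio tends to 7.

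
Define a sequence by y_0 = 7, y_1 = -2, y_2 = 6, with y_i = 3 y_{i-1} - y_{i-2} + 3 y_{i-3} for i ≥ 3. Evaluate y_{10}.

76758

y_3 = 3(6) - (-2) + 3(7) = 41
y_4 = 3(41) - 6 + 3(-2) = 111
y_5 = 3(111) - 41 + 3(6) = 310
y_6 = 3(310) - 111 + 3(41) = 942
y_7 = 3(942) - 310 + 3(111) = 2849
y_8 = 3(2849) - 942 + 3(310) = 8535
y_9 = 3(8535) - 2849 + 3(942) = 25582
y_{10} = 3(25582) - 8535 + 3(2849) = 76758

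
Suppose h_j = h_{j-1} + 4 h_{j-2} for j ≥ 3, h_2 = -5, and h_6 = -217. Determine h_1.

-2

Let h_1 = y.
h_3 = -5 + 4y
h_4 = -25 + 4y
h_5 = -45 + 20y
h_6 = -145 + 36y
So -145 + 36y = -217, giving y = -2.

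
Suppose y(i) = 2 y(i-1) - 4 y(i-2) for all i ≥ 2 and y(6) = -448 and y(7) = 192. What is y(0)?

-7

Rearranging, y(i-2) = (y(i) - 2 y(i-1)) / -4.
y(5) = (192 - 2*(-448)) / -4 = 1088/-4 = -272
y(4) = (-448 - 2*(-272)) / -4 = 96/-4 = -24
y(3) = (-272 - 2*(-24)) / -4 = -224/-4 = 56
y(2) = (-24 - 2*56) / -4 = -136/-4 = 34
y(1) = (56 - 2*34) / -4 = -12/-4 = 3
y(0) = (34 - 2*3) / -4 = 28/-4 = -7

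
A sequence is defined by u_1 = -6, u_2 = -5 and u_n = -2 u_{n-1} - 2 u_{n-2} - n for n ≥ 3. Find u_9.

-91

u_3 = -2*(-5) - 2*(-6) - 3 = 19
u_4 = -2*19 - 2*(-5) - 4 = -32
u_5 = -2*(-32) - 2*19 - 5 = 21
u_6 = -2*21 - 2*(-32) - 6 = 16
u_7 = -2*16 - 2*21 - 7 = -81
u_8 = -2*(-81) - 2*16 - 8 = 122
u_9 = -2*122 - 2*(-81) - 9 = -91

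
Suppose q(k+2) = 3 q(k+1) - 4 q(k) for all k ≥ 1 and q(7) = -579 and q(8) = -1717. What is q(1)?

-6

Rearranging, q(k-2) = (q(k) - 3 q(k-1)) / -4.
q(6) = (-1717 - 3·(-579)) / -4 = 20/-4 = -5
q(5) = (-579 - 3·(-5)) / -4 = -564/-4 = 141
q(4) = (-5 - 3·141) / -4 = -428/-4 = 107
q(3) = (141 - 3·107) / -4 = -180/-4 = 45
q(2) = (107 - 3·45) / -4 = -28/-4 = 7
q(1) = (45 - 3·7) / -4 = 24/-4 = -6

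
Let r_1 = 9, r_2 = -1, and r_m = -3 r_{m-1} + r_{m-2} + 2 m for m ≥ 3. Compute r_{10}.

r_3 = -3(-1) + 9 + 6 = 18
r_4 = -3(18) + (-1) + 8 = -47
r_5 = -3(-47) + 18 + 10 = 169
r_6 = -3(169) + (-47) + 12 = -542
r_7 = -3(-542) + 169 + 14 = 1809
r_8 = -3(1809) + (-542) + 16 = -5953
r_9 = -3(-5953) + 1809 + 18 = 19686
r_{10} = -3(19686) + (-5953) + 20 = -64991

-64991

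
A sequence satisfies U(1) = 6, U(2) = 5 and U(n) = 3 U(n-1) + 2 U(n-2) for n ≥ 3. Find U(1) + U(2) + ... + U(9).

73068

U(3) = 3·5 + 2·6 = 27
U(4) = 3·27 + 2·5 = 91
U(5) = 3·91 + 2·27 = 327
U(6) = 3·327 + 2·91 = 1163
U(7) = 3·1163 + 2·327 = 4143
U(8) = 3·4143 + 2·1163 = 14755
U(9) = 3·14755 + 2·4143 = 52551
Sum = 6 + 5 + 27 + 91 + 327 + 1163 + 4143 + 14755 + 52551 = 73068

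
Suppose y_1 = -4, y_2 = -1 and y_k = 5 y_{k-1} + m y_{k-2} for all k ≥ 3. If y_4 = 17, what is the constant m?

y_3 = -5 - 4m
y_4 = -25 - 21m
So -25 - 21m = 17, giving m = -2.

-2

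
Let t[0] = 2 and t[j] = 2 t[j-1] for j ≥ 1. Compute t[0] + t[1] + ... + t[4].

62

t[1] = 2(2) = 4
t[2] = 2(4) = 8
t[3] = 2(8) = 16
t[4] = 2(16) = 32
Sum = 2 + 4 + 8 + 16 + 32 = 62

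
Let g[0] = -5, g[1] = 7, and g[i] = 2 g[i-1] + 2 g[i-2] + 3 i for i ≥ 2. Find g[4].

118

g[2] = 2(7) + 2(-5) + 6 = 10
g[3] = 2(10) + 2(7) + 9 = 43
g[4] = 2(43) + 2(10) + 12 = 118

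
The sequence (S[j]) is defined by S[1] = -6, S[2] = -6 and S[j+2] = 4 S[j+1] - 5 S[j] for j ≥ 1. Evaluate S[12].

-54666

S[3] = 4(-6) - 5(-6) = 6
S[4] = 4(6) - 5(-6) = 54
S[5] = 4(54) - 5(6) = 186
S[6] = 4(186) - 5(54) = 474
S[7] = 4(474) - 5(186) = 966
S[8] = 4(966) - 5(474) = 1494
S[9] = 4(1494) - 5(966) = 1146
S[10] = 4(1146) - 5(1494) = -2886
S[11] = 4(-2886) - 5(1146) = -17274
S[12] = 4(-17274) - 5(-2886) = -54666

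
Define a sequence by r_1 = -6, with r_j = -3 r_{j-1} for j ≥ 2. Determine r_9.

r_2 = -3·(-6) = 18
r_3 = -3·18 = -54
r_4 = -3·(-54) = 162
r_5 = -3·162 = -486
r_6 = -3·(-486) = 1458
r_7 = -3·1458 = -4374
r_8 = -3·(-4374) = 13122
r_9 = -3·13122 = -39366

-39366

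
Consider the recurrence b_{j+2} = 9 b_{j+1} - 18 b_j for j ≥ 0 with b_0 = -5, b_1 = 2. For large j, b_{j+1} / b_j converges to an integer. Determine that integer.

6

The characteristic equation is r^2 - 9r + 18 = 0, which factors as (r - 6)(r - 3) = 0.
So the roots are 6 and 3. Since |6| > |3| and the coefficient of 6^j is non-zero, the ratio tends to 6.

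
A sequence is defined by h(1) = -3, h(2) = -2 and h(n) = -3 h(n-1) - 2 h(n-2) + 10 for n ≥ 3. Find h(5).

122

h(3) = -3·(-2) - 2·(-3) + 10 = 22
h(4) = -3·22 - 2·(-2) + 10 = -52
h(5) = -3·(-52) - 2·22 + 10 = 122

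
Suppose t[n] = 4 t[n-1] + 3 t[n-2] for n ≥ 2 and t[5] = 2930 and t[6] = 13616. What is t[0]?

8

Rearranging, t[n-2] = (t[n] - 4 t[n-1]) / 3.
t[4] = (13616 - 4(2930)) / 3 = 1896/3 = 632
t[3] = (2930 - 4(632)) / 3 = 402/3 = 134
t[2] = (632 - 4(134)) / 3 = 96/3 = 32
t[1] = (134 - 4(32)) / 3 = 6/3 = 2
t[0] = (32 - 4(2)) / 3 = 24/3 = 8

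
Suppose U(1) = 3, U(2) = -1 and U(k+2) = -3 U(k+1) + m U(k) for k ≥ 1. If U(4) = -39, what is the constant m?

3

U(3) = 3 + 3m
U(4) = -9 - 10m
So -9 - 10m = -39, giving m = 3.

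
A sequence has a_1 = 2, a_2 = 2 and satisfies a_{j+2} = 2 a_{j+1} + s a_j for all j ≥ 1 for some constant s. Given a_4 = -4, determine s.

-2

a_3 = 4 + 2s
a_4 = 8 + 6s
So 8 + 6s = -4, giving s = -2.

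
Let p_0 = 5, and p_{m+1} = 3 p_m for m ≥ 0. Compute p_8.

32805

p_1 = 3(5) = 15
p_2 = 3(15) = 45
p_3 = 3(45) = 135
p_4 = 3(135) = 405
p_5 = 3(405) = 1215
p_6 = 3(1215) = 3645
p_7 = 3(3645) = 10935
p_8 = 3(10935) = 32805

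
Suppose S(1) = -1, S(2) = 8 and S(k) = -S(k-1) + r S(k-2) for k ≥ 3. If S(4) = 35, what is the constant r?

S(3) = -8 - r
S(4) = 8 + 9r
So 8 + 9r = 35, giving r = 3.

3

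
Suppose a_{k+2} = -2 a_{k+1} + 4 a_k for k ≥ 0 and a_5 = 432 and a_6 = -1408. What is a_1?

3

Rearranging, a_{k-2} = (a_k + 2 a_{k-1}) / 4.
a_4 = (-1408 + 2(432)) / 4 = -544/4 = -136
a_3 = (432 + 2(-136)) / 4 = 160/4 = 40
a_2 = (-136 + 2(40)) / 4 = -56/4 = -14
a_1 = (40 + 2(-14)) / 4 = 12/4 = 3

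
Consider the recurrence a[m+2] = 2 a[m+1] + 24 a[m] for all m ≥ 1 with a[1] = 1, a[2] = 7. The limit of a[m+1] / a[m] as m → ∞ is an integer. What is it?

The characteristic equation is r^2 - 2r - 24 = 0, which factors as (r - 6)(r + 4) = 0.
So the roots are 6 and -4. Since |6| > |-4| and the coefficient of 6^m is non-zero, the ratio tends to 6.

6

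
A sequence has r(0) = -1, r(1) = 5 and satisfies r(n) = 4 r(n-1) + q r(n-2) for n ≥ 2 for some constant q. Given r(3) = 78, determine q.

r(2) = 20 - q
r(3) = 80 + q
So 80 + q = 78, giving q = -2.

-2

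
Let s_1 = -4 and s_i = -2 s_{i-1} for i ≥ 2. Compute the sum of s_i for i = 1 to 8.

s_2 = -2(-4) = 8
s_3 = -2(8) = -16
s_4 = -2(-16) = 32
s_5 = -2(32) = -64
s_6 = -2(-64) = 128
s_7 = -2(128) = -256
s_8 = -2(-256) = 512
Sum = (-4) + 8 + (-16) + 32 + (-64) + 128 + (-256) + 512 = 340

340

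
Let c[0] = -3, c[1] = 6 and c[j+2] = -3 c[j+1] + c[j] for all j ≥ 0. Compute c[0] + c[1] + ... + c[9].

c[2] = -3(6) + (-3) = -21
c[3] = -3(-21) + 6 = 69
c[4] = -3(69) + (-21) = -228
c[5] = -3(-228) + 69 = 753
c[6] = -3(753) + (-228) = -2487
c[7] = -3(-2487) + 753 = 8214
c[8] = -3(8214) + (-2487) = -27129
c[9] = -3(-27129) + 8214 = 89601
Sum = (-3) + 6 + (-21) + 69 + (-228) + 753 + (-2487) + 8214 + (-27129) + 89601 = 68775

68775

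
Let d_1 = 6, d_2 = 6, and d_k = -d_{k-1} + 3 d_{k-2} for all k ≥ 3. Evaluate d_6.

-12

d_3 = -6 + 3*6 = 12
d_4 = -12 + 3*6 = 6
d_5 = -6 + 3*12 = 30
d_6 = -30 + 3*6 = -12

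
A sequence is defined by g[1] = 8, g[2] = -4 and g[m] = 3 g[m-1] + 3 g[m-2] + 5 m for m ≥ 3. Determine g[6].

g[3] = 3*(-4) + 3*8 + 15 = 27
g[4] = 3*27 + 3*(-4) + 20 = 89
g[5] = 3*89 + 3*27 + 25 = 373
g[6] = 3*373 + 3*89 + 30 = 1416

1416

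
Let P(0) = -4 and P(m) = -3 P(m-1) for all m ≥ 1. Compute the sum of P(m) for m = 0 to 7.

P(1) = -3*(-4) = 12
P(2) = -3*12 = -36
P(3) = -3*(-36) = 108
P(4) = -3*108 = -324
P(5) = -3*(-324) = 972
P(6) = -3*972 = -2916
P(7) = -3*(-2916) = 8748
Sum = (-4) + 12 + (-36) + 108 + (-324) + 972 + (-2916) + 8748 = 6560

6560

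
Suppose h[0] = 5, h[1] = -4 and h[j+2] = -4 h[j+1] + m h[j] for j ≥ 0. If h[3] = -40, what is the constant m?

h[2] = 16 + 5m
h[3] = -64 - 24m
So -64 - 24m = -40, giving m = -1.

-1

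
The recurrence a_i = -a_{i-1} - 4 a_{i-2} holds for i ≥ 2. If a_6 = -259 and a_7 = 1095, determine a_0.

Rearranging, a_{i-2} = (a_i + a_{i-1}) / -4.
a_5 = (1095 + (-259)) / -4 = 836/-4 = -209
a_4 = (-259 + (-209)) / -4 = -468/-4 = 117
a_3 = (-209 + 117) / -4 = -92/-4 = 23
a_2 = (117 + 23) / -4 = 140/-4 = -35
a_1 = (23 + (-35)) / -4 = -12/-4 = 3
a_0 = (-35 + 3) / -4 = -32/-4 = 8

8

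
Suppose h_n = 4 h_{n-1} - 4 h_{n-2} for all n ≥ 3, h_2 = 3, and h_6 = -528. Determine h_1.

6

Let h_1 = v.
h_3 = 12 - 4v
h_4 = 36 - 16v
h_5 = 96 - 48v
h_6 = 240 - 128v
So 240 - 128v = -528, giving v = 6.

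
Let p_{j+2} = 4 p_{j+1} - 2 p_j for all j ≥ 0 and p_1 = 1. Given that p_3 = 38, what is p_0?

-3

Let p_0 = y.
p_2 = 4 - 2y
p_3 = 14 - 8y
So 14 - 8y = 38, giving y = -3.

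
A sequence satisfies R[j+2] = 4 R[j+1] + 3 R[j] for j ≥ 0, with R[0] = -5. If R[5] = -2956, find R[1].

-4

Let R[1] = y.
R[2] = -15 + 4y
R[3] = -60 + 19y
R[4] = -285 + 88y
R[5] = -1320 + 409y
So -1320 + 409y = -2956, giving y = -4.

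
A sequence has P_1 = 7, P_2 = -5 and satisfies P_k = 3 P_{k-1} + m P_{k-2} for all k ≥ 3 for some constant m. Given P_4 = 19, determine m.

P_3 = -15 + 7m
P_4 = -45 + 16m
So -45 + 16m = 19, giving m = 4.

4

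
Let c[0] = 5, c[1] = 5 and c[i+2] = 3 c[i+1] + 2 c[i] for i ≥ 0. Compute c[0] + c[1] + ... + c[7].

19140

c[2] = 3(5) + 2(5) = 25
c[3] = 3(25) + 2(5) = 85
c[4] = 3(85) + 2(25) = 305
c[5] = 3(305) + 2(85) = 1085
c[6] = 3(1085) + 2(305) = 3865
c[7] = 3(3865) + 2(1085) = 13765
Sum = 5 + 5 + 25 + 85 + 305 + 1085 + 3865 + 13765 = 19140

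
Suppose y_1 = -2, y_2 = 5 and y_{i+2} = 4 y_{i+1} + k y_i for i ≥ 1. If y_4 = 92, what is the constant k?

-4

y_3 = 20 - 2k
y_4 = 80 - 3k
So 80 - 3k = 92, giving k = -4.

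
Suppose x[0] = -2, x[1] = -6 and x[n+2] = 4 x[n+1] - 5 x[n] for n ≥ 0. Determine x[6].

x[2] = 4*(-6) - 5*(-2) = -14
x[3] = 4*(-14) - 5*(-6) = -26
x[4] = 4*(-26) - 5*(-14) = -34
x[5] = 4*(-34) - 5*(-26) = -6
x[6] = 4*(-6) - 5*(-34) = 146

146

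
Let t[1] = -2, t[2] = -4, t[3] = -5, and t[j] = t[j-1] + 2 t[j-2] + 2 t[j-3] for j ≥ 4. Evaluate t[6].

-79

t[4] = (-5) + 2·(-4) + 2·(-2) = -17
t[5] = (-17) + 2·(-5) + 2·(-4) = -35
t[6] = (-35) + 2·(-17) + 2·(-5) = -79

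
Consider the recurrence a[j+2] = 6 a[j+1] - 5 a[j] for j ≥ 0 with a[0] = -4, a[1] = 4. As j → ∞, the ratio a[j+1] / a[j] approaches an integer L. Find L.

5

The characteristic equation is r^2 - 6r + 5 = 0, which factors as (r - 5)(r - 1) = 0.
So the roots are 5 and 1. Since |5| > |1| and the coefficient of 5^j is non-zero, the ratio tends to 5.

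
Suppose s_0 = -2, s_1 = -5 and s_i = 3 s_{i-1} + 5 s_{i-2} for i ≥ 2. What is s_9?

s_2 = 3(-5) + 5(-2) = -25
s_3 = 3(-25) + 5(-5) = -100
s_4 = 3(-100) + 5(-25) = -425
s_5 = 3(-425) + 5(-100) = -1775
s_6 = 3(-1775) + 5(-425) = -7450
s_7 = 3(-7450) + 5(-1775) = -31225
s_8 = 3(-31225) + 5(-7450) = -130925
s_9 = 3(-130925) + 5(-31225) = -548900

-548900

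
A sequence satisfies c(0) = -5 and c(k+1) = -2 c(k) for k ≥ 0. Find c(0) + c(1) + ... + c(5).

105

c(1) = -2·(-5) = 10
c(2) = -2·10 = -20
c(3) = -2·(-20) = 40
c(4) = -2·40 = -80
c(5) = -2·(-80) = 160
Sum = (-5) + 10 + (-20) + 40 + (-80) + 160 = 105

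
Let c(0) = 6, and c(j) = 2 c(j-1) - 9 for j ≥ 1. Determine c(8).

c(1) = 2(6) - 9 = 3
c(2) = 2(3) - 9 = -3
c(3) = 2(-3) - 9 = -15
c(4) = 2(-15) - 9 = -39
c(5) = 2(-39) - 9 = -87
c(6) = 2(-87) - 9 = -183
c(7) = 2(-183) - 9 = -375
c(8) = 2(-375) - 9 = -759

-759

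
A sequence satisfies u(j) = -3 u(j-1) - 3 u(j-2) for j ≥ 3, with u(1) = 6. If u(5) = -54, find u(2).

Let u(2) = y.
u(3) = -18 - 3y
u(4) = 54 + 6y
u(5) = -108 - 9y
So -108 - 9y = -54, giving y = -6.

-6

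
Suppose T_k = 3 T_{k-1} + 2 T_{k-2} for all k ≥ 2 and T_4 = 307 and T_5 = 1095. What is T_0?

Rearranging, T_{k-2} = (T_k - 3 T_{k-1}) / 2.
T_3 = (1095 - 3(307)) / 2 = 174/2 = 87
T_2 = (307 - 3(87)) / 2 = 46/2 = 23
T_1 = (87 - 3(23)) / 2 = 18/2 = 9
T_0 = (23 - 3(9)) / 2 = -4/2 = -2

-2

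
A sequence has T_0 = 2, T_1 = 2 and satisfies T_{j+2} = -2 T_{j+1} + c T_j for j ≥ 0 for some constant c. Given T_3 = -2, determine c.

T_2 = -4 + 2c
T_3 = 8 - 2c
So 8 - 2c = -2, giving c = 5.

5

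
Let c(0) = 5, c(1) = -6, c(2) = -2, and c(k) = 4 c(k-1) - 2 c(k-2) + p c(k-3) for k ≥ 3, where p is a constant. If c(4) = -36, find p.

c(3) = 4 + 5p
c(4) = 20 + 14p
So 20 + 14p = -36, giving p = -4.

-4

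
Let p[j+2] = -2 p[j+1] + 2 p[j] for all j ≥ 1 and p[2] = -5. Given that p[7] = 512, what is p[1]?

-1

Let p[1] = y.
p[3] = 10 + 2y
p[4] = -30 - 4y
p[5] = 80 + 12y
p[6] = -220 - 32y
p[7] = 600 + 88y
So 600 + 88y = 512, giving y = -1.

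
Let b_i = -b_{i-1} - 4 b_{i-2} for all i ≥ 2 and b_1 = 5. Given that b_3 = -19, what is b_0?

Let b_0 = x.
b_2 = -5 - 4x
b_3 = -15 + 4x
So -15 + 4x = -19, giving x = -1.

-1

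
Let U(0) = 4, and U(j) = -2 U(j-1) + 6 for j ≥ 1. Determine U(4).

34

U(1) = -2·4 + 6 = -2
U(2) = -2·(-2) + 6 = 10
U(3) = -2·10 + 6 = -14
U(4) = -2·(-14) + 6 = 34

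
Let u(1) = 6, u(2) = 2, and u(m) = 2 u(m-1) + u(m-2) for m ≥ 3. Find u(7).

314

u(3) = 2*2 + 6 = 10
u(4) = 2*10 + 2 = 22
u(5) = 2*22 + 10 = 54
u(6) = 2*54 + 22 = 130
u(7) = 2*130 + 54 = 314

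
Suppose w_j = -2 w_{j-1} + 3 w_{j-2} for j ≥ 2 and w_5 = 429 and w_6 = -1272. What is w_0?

Rearranging, w_{j-2} = (w_j + 2 w_{j-1}) / 3.
w_4 = (-1272 + 2*429) / 3 = -414/3 = -138
w_3 = (429 + 2*(-138)) / 3 = 153/3 = 51
w_2 = (-138 + 2*51) / 3 = -36/3 = -12
w_1 = (51 + 2*(-12)) / 3 = 27/3 = 9
w_0 = (-12 + 2*9) / 3 = 6/3 = 2

2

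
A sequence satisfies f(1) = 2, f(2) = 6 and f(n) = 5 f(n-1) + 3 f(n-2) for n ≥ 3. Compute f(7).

f(3) = 5·6 + 3·2 = 36
f(4) = 5·36 + 3·6 = 198
f(5) = 5·198 + 3·36 = 1098
f(6) = 5·1098 + 3·198 = 6084
f(7) = 5·6084 + 3·1098 = 33714

33714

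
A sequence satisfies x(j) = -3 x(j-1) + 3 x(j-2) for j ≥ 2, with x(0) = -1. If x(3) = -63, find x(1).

Let x(1) = v.
x(2) = -3 - 3v
x(3) = 9 + 12v
So 9 + 12v = -63, giving v = -6.

-6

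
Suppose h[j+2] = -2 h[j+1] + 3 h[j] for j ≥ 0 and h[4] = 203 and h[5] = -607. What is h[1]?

-7

Rearranging, h[j-2] = (h[j] + 2 h[j-1]) / 3.
h[3] = (-607 + 2(203)) / 3 = -201/3 = -67
h[2] = (203 + 2(-67)) / 3 = 69/3 = 23
h[1] = (-67 + 2(23)) / 3 = -21/3 = -7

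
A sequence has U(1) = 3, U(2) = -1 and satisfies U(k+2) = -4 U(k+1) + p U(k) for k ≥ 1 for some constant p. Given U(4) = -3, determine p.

U(3) = 4 + 3p
U(4) = -16 - 13p
So -16 - 13p = -3, giving p = -1.

-1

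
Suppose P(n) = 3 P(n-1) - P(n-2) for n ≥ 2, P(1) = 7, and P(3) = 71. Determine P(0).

Let P(0) = w.
P(2) = 21 - w
P(3) = 56 - 3w
So 56 - 3w = 71, giving w = -5.

-5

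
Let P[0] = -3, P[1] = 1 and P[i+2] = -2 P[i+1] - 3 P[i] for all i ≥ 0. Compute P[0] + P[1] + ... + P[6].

P[2] = -2*1 - 3*(-3) = 7
P[3] = -2*7 - 3*1 = -17
P[4] = -2*(-17) - 3*7 = 13
P[5] = -2*13 - 3*(-17) = 25
P[6] = -2*25 - 3*13 = -89
Sum = (-3) + 1 + 7 + (-17) + 13 + 25 + (-89) = -63

-63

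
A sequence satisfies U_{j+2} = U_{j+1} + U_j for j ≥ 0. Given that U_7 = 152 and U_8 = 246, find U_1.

Rearranging, U_{j-2} = U_j - U_{j-1}.
U_6 = 246 - 152 = 94
U_5 = 152 - 94 = 58
U_4 = 94 - 58 = 36
U_3 = 58 - 36 = 22
U_2 = 36 - 22 = 14
U_1 = 22 - 14 = 8

8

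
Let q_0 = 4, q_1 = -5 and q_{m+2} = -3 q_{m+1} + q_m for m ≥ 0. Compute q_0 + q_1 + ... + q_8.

q_2 = -3·(-5) + 4 = 19
q_3 = -3·19 + (-5) = -62
q_4 = -3·(-62) + 19 = 205
q_5 = -3·205 + (-62) = -677
q_6 = -3·(-677) + 205 = 2236
q_7 = -3·2236 + (-677) = -7385
q_8 = -3·(-7385) + 2236 = 24391
Sum = 4 + (-5) + 19 + (-62) + 205 + (-677) + 2236 + (-7385) + 24391 = 18726

18726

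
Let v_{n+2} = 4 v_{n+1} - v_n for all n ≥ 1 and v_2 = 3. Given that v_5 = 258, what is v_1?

Let v_1 = w.
v_3 = 12 - w
v_4 = 45 - 4w
v_5 = 168 - 15w
So 168 - 15w = 258, giving w = -6.

-6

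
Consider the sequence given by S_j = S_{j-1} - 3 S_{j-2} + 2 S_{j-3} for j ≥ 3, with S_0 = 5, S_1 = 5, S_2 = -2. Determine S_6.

-15

S_3 = (-2) - 3·5 + 2·5 = -7
S_4 = (-7) - 3·(-2) + 2·5 = 9
S_5 = 9 - 3·(-7) + 2·(-2) = 26
S_6 = 26 - 3·9 + 2·(-7) = -15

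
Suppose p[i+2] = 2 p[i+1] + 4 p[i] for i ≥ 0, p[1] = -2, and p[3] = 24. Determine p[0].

Let p[0] = z.
p[2] = -4 + 4z
p[3] = -16 + 8z
So -16 + 8z = 24, giving z = 5.

5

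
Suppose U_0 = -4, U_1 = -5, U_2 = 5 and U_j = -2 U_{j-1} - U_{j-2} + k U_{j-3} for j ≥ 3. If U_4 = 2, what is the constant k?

-1

U_3 = -5 - 4k
U_4 = 5 + 3k
So 5 + 3k = 2, giving k = -1.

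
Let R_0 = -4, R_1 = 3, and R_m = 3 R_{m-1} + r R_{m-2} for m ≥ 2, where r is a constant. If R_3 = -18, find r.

5

R_2 = 9 - 4r
R_3 = 27 - 9r
So 27 - 9r = -18, giving r = 5.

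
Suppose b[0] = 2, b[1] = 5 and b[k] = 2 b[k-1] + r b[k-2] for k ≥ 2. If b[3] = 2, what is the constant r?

-2

b[2] = 10 + 2r
b[3] = 20 + 9r
So 20 + 9r = 2, giving r = -2.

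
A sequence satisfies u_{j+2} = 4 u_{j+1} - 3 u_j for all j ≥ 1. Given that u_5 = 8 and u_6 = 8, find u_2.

Rearranging, u_{j-2} = (u_j - 4 u_{j-1}) / -3.
u_4 = (8 - 4·8) / -3 = -24/-3 = 8
u_3 = (8 - 4·8) / -3 = -24/-3 = 8
u_2 = (8 - 4·8) / -3 = -24/-3 = 8

8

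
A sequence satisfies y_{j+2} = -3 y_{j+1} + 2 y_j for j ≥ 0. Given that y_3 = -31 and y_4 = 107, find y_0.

Rearranging, y_{j-2} = (y_j + 3 y_{j-1}) / 2.
y_2 = (107 + 3*(-31)) / 2 = 14/2 = 7
y_1 = (-31 + 3*7) / 2 = -10/2 = -5
y_0 = (7 + 3*(-5)) / 2 = -8/2 = -4

-4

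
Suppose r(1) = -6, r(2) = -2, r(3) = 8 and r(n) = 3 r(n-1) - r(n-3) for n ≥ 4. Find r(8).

2230

r(4) = 3*8 - (-6) = 30
r(5) = 3*30 - (-2) = 92
r(6) = 3*92 - 8 = 268
r(7) = 3*268 - 30 = 774
r(8) = 3*774 - 92 = 2230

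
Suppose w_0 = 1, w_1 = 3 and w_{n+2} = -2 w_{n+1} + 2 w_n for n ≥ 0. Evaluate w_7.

w_2 = -2*3 + 2*1 = -4
w_3 = -2*(-4) + 2*3 = 14
w_4 = -2*14 + 2*(-4) = -36
w_5 = -2*(-36) + 2*14 = 100
w_6 = -2*100 + 2*(-36) = -272
w_7 = -2*(-272) + 2*100 = 744

744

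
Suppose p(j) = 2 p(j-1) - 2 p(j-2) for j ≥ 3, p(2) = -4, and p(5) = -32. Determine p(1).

Let p(1) = z.
p(3) = -8 - 2z
p(4) = -8 - 4z
p(5) = -4z
So -4z = -32, giving z = 8.

8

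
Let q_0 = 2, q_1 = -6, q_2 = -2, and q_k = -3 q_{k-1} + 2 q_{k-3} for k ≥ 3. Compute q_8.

-2618

q_3 = -3(-2) + 2(2) = 10
q_4 = -3(10) + 2(-6) = -42
q_5 = -3(-42) + 2(-2) = 122
q_6 = -3(122) + 2(10) = -346
q_7 = -3(-346) + 2(-42) = 954
q_8 = -3(954) + 2(122) = -2618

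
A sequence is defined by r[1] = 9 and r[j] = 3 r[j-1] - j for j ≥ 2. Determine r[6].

1887

r[2] = 3(9) - 2 = 25
r[3] = 3(25) - 3 = 72
r[4] = 3(72) - 4 = 212
r[5] = 3(212) - 5 = 631
r[6] = 3(631) - 6 = 1887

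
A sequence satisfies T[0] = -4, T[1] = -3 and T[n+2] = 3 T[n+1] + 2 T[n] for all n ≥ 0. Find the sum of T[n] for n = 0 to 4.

-286

T[2] = 3*(-3) + 2*(-4) = -17
T[3] = 3*(-17) + 2*(-3) = -57
T[4] = 3*(-57) + 2*(-17) = -205
Sum = (-4) + (-3) + (-17) + (-57) + (-205) = -286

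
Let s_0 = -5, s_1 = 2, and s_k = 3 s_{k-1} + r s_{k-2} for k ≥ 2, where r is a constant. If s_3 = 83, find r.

-5

s_2 = 6 - 5r
s_3 = 18 - 13r
So 18 - 13r = 83, giving r = -5.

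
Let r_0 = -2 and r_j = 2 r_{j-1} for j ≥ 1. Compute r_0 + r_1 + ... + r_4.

-62

r_1 = 2·(-2) = -4
r_2 = 2·(-4) = -8
r_3 = 2·(-8) = -16
r_4 = 2·(-16) = -32
Sum = (-2) + (-4) + (-8) + (-16) + (-32) = -62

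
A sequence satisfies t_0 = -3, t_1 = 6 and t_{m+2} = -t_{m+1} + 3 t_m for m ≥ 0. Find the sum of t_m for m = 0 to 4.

t_2 = -6 + 3·(-3) = -15
t_3 = -(-15) + 3·6 = 33
t_4 = -33 + 3·(-15) = -78
Sum = (-3) + 6 + (-15) + 33 + (-78) = -57

-57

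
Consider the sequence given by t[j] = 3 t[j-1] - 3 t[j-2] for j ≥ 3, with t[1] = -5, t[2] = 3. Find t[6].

162

t[3] = 3*3 - 3*(-5) = 24
t[4] = 3*24 - 3*3 = 63
t[5] = 3*63 - 3*24 = 117
t[6] = 3*117 - 3*63 = 162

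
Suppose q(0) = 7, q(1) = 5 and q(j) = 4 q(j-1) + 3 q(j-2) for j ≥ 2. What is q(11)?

q(2) = 4·5 + 3·7 = 41
q(3) = 4·41 + 3·5 = 179
q(4) = 4·179 + 3·41 = 839
q(5) = 4·839 + 3·179 = 3893
q(6) = 4·3893 + 3·839 = 18089
q(7) = 4·18089 + 3·3893 = 84035
q(8) = 4·84035 + 3·18089 = 390407
q(9) = 4·390407 + 3·84035 = 1813733
q(10) = 4·1813733 + 3·390407 = 8426153
q(11) = 4·8426153 + 3·1813733 = 39145811

39145811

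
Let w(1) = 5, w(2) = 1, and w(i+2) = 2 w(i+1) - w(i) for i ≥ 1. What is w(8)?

-23

w(3) = 2*1 - 5 = -3
w(4) = 2*(-3) - 1 = -7
w(5) = 2*(-7) - (-3) = -11
w(6) = 2*(-11) - (-7) = -15
w(7) = 2*(-15) - (-11) = -19
w(8) = 2*(-19) - (-15) = -23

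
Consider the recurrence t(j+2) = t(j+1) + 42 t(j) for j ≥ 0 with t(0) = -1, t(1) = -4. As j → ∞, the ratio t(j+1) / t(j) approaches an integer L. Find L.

The characteristic equation is r^2 - r - 42 = 0, which factors as (r - 7)(r + 6) = 0.
So the roots are 7 and -6. Since |7| > |-6| and the coefficient of 7^j is non-zero, the ratio tends to 7.

7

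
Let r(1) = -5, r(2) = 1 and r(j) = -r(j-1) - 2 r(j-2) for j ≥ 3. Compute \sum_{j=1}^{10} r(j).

r(3) = -1 - 2(-5) = 9
r(4) = -9 - 2(1) = -11
r(5) = -(-11) - 2(9) = -7
r(6) = -(-7) - 2(-11) = 29
r(7) = -29 - 2(-7) = -15
r(8) = -(-15) - 2(29) = -43
r(9) = -(-43) - 2(-15) = 73
r(10) = -73 - 2(-43) = 13
Sum = (-5) + 1 + 9 + (-11) + (-7) + 29 + (-15) + (-43) + 73 + 13 = 44

44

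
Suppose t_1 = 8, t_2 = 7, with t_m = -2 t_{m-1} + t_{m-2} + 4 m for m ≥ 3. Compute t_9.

-192

t_3 = -2(7) + 8 + 12 = 6
t_4 = -2(6) + 7 + 16 = 11
t_5 = -2(11) + 6 + 20 = 4
t_6 = -2(4) + 11 + 24 = 27
t_7 = -2(27) + 4 + 28 = -22
t_8 = -2(-22) + 27 + 32 = 103
t_9 = -2(103) + (-22) + 36 = -192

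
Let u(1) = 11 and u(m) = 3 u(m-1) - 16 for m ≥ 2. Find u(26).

2541865828337

The fixed point is -16/(1 - 3) = 8, so u(m) - 8 = 3(u(m-1) - 8).
Hence u(m) = 3·3^{m-1} + 8.
u(26) = 3·3^{25} + 8 = 3·847288609443 + 8 = 2541865828337.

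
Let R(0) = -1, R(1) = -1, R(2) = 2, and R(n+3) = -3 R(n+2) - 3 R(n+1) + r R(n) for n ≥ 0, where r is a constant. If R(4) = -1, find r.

-2

R(3) = -3 - r
R(4) = 3 + 2r
So 3 + 2r = -1, giving r = -2.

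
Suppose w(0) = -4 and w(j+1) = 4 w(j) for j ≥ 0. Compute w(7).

-65536

w(1) = 4*(-4) = -16
w(2) = 4*(-16) = -64
w(3) = 4*(-64) = -256
w(4) = 4*(-256) = -1024
w(5) = 4*(-1024) = -4096
w(6) = 4*(-4096) = -16384
w(7) = 4*(-16384) = -65536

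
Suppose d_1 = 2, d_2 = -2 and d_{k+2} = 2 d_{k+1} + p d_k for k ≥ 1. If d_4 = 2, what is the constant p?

5

d_3 = -4 + 2p
d_4 = -8 + 2p
So -8 + 2p = 2, giving p = 5.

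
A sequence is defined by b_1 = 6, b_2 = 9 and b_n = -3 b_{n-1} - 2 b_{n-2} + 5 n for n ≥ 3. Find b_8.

1344

b_3 = -3(9) - 2(6) + 15 = -24
b_4 = -3(-24) - 2(9) + 20 = 74
b_5 = -3(74) - 2(-24) + 25 = -149
b_6 = -3(-149) - 2(74) + 30 = 329
b_7 = -3(329) - 2(-149) + 35 = -654
b_8 = -3(-654) - 2(329) + 40 = 1344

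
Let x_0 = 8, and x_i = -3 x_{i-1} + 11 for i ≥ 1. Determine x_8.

x_1 = -3·8 + 11 = -13
x_2 = -3·(-13) + 11 = 50
x_3 = -3·50 + 11 = -139
x_4 = -3·(-139) + 11 = 428
x_5 = -3·428 + 11 = -1273
x_6 = -3·(-1273) + 11 = 3830
x_7 = -3·3830 + 11 = -11479
x_8 = -3·(-11479) + 11 = 34448

34448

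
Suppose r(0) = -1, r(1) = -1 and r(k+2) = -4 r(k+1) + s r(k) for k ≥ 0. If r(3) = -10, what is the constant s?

r(2) = 4 - s
r(3) = -16 + 3s
So -16 + 3s = -10, giving s = 2.

2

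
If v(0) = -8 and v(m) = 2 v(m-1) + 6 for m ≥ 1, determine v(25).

-67108870

The fixed point is 6/(1 - 2) = -6, so v(m) + 6 = 2(v(m-1) + 6).
Hence v(m) = -2·2^m - 6.
v(25) = -2·2^{25} - 6 = -2·33554432 - 6 = -67108870.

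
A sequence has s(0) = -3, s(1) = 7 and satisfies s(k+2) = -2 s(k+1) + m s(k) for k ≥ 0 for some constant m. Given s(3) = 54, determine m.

s(2) = -14 - 3m
s(3) = 28 + 13m
So 28 + 13m = 54, giving m = 2.

2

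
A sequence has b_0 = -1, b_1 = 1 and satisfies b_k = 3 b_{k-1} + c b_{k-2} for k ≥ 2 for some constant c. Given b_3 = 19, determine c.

-5

b_2 = 3 - c
b_3 = 9 - 2c
So 9 - 2c = 19, giving c = -5.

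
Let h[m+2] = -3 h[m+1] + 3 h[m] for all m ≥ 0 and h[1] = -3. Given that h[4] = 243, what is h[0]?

Let h[0] = x.
h[2] = 9 + 3x
h[3] = -36 - 9x
h[4] = 135 + 36x
So 135 + 36x = 243, giving x = 3.

3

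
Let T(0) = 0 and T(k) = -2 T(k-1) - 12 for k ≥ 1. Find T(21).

The fixed point is -12/(1 + 2) = -4, so T(k) + 4 = -2(T(k-1) + 4).
Hence T(k) = 4·(-2)^k - 4.
T(21) = 4·(-2)^{21} - 4 = 4·-2097152 - 4 = -8388612.

-8388612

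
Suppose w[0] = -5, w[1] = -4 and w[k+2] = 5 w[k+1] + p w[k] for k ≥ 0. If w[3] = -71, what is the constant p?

w[2] = -20 - 5p
w[3] = -100 - 29p
So -100 - 29p = -71, giving p = -1.

-1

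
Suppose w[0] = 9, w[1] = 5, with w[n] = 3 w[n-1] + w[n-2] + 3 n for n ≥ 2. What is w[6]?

w[2] = 3(5) + 9 + 6 = 30
w[3] = 3(30) + 5 + 9 = 104
w[4] = 3(104) + 30 + 12 = 354
w[5] = 3(354) + 104 + 15 = 1181
w[6] = 3(1181) + 354 + 18 = 3915

3915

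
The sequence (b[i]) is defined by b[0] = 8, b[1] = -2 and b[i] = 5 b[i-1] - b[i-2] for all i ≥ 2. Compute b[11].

-24462198

b[2] = 5(-2) - 8 = -18
b[3] = 5(-18) - (-2) = -88
b[4] = 5(-88) - (-18) = -422
b[5] = 5(-422) - (-88) = -2022
b[6] = 5(-2022) - (-422) = -9688
b[7] = 5(-9688) - (-2022) = -46418
b[8] = 5(-46418) - (-9688) = -222402
b[9] = 5(-222402) - (-46418) = -1065592
b[10] = 5(-1065592) - (-222402) = -5105558
b[11] = 5(-5105558) - (-1065592) = -24462198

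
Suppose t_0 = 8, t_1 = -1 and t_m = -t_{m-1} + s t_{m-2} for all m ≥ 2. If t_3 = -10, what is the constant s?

t_2 = 1 + 8s
t_3 = -1 - 9s
So -1 - 9s = -10, giving s = 1.

1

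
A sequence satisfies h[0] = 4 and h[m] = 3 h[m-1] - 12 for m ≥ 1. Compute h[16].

-86093436

The fixed point is -12/(1 - 3) = 6, so h[m] - 6 = 3(h[m-1] - 6).
Hence h[m] = -2·3^m + 6.
h[16] = -2·3^{16} + 6 = -2·43046721 + 6 = -86093436.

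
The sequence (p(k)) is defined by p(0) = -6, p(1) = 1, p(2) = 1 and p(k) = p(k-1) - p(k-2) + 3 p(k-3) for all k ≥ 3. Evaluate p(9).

p(3) = 1 - 1 + 3·(-6) = -18
p(4) = (-18) - 1 + 3·1 = -16
p(5) = (-16) - (-18) + 3·1 = 5
p(6) = 5 - (-16) + 3·(-18) = -33
p(7) = (-33) - 5 + 3·(-16) = -86
p(8) = (-86) - (-33) + 3·5 = -38
p(9) = (-38) - (-86) + 3·(-33) = -51

-51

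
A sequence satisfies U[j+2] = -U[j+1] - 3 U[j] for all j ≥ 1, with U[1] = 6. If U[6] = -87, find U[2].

Let U[2] = v.
U[3] = -18 - v
U[4] = 18 - 2v
U[5] = 36 + 5v
U[6] = -90 + v
So -90 + v = -87, giving v = 3.

3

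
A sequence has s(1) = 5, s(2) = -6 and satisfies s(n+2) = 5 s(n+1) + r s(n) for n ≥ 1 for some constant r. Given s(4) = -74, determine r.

4

s(3) = -30 + 5r
s(4) = -150 + 19r
So -150 + 19r = -74, giving r = 4.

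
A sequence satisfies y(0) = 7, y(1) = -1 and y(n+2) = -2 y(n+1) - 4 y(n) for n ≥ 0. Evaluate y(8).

y(2) = -2·(-1) - 4·7 = -26
y(3) = -2·(-26) - 4·(-1) = 56
y(4) = -2·56 - 4·(-26) = -8
y(5) = -2·(-8) - 4·56 = -208
y(6) = -2·(-208) - 4·(-8) = 448
y(7) = -2·448 - 4·(-208) = -64
y(8) = -2·(-64) - 4·448 = -1664

-1664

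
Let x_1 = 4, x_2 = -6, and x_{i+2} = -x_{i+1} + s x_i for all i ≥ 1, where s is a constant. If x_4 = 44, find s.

x_3 = 6 + 4s
x_4 = -6 - 10s
So -6 - 10s = 44, giving s = -5.

-5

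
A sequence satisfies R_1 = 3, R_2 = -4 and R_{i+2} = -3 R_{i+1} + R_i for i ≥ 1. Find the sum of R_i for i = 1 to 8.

R_3 = -3·(-4) + 3 = 15
R_4 = -3·15 + (-4) = -49
R_5 = -3·(-49) + 15 = 162
R_6 = -3·162 + (-49) = -535
R_7 = -3·(-535) + 162 = 1767
R_8 = -3·1767 + (-535) = -5836
Sum = 3 + (-4) + 15 + (-49) + 162 + (-535) + 1767 + (-5836) = -4477

-4477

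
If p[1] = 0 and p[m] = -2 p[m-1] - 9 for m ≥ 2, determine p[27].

The fixed point is -9/(1 + 2) = -3, so p[m] + 3 = -2(p[m-1] + 3).
Hence p[m] = 3·(-2)^{m-1} - 3.
p[27] = 3·(-2)^{26} - 3 = 3·67108864 - 3 = 201326589.

201326589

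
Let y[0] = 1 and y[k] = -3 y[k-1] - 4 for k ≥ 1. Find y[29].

-137260754729767

The fixed point is -4/(1 + 3) = -1, so y[k] + 1 = -3(y[k-1] + 1).
Hence y[k] = 2·(-3)^k - 1.
y[29] = 2·(-3)^{29} - 1 = 2·-68630377364883 - 1 = -137260754729767.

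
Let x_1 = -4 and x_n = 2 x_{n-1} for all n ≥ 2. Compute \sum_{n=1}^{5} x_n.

-124

x_2 = 2*(-4) = -8
x_3 = 2*(-8) = -16
x_4 = 2*(-16) = -32
x_5 = 2*(-32) = -64
Sum = (-4) + (-8) + (-16) + (-32) + (-64) = -124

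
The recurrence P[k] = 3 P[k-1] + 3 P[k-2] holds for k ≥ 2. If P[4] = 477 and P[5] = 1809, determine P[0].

Rearranging, P[k-2] = (P[k] - 3 P[k-1]) / 3.
P[3] = (1809 - 3(477)) / 3 = 378/3 = 126
P[2] = (477 - 3(126)) / 3 = 99/3 = 33
P[1] = (126 - 3(33)) / 3 = 27/3 = 9
P[0] = (33 - 3(9)) / 3 = 6/3 = 2

2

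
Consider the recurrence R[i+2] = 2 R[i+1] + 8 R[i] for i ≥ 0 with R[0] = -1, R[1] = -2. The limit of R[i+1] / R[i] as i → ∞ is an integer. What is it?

4

The characteristic equation is r^2 - 2r - 8 = 0, which factors as (r - 4)(r + 2) = 0.
So the roots are 4 and -2. Since |4| > |-2| and the coefficient of 4^i is non-zero, the ratio tends to 4.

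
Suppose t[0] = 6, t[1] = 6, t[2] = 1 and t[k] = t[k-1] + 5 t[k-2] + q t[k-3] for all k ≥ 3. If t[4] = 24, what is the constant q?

-1

t[3] = 31 + 6q
t[4] = 36 + 12q
So 36 + 12q = 24, giving q = -1.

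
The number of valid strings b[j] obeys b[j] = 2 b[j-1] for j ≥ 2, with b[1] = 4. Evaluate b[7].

256

b[2] = 2(4) = 8
b[3] = 2(8) = 16
b[4] = 2(16) = 32
b[5] = 2(32) = 64
b[6] = 2(64) = 128
b[7] = 2(128) = 256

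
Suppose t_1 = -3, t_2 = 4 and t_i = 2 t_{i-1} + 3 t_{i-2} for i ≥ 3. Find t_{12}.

t_3 = 2·4 + 3·(-3) = -1
t_4 = 2·(-1) + 3·4 = 10
t_5 = 2·10 + 3·(-1) = 17
t_6 = 2·17 + 3·10 = 64
t_7 = 2·64 + 3·17 = 179
t_8 = 2·179 + 3·64 = 550
t_9 = 2·550 + 3·179 = 1637
t_{10} = 2·1637 + 3·550 = 4924
t_{11} = 2·4924 + 3·1637 = 14759
t_{12} = 2·14759 + 3·4924 = 44290

44290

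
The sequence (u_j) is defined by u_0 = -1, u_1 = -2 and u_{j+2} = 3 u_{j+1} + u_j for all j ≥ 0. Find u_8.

-9043

u_2 = 3·(-2) + (-1) = -7
u_3 = 3·(-7) + (-2) = -23
u_4 = 3·(-23) + (-7) = -76
u_5 = 3·(-76) + (-23) = -251
u_6 = 3·(-251) + (-76) = -829
u_7 = 3·(-829) + (-251) = -2738
u_8 = 3·(-2738) + (-829) = -9043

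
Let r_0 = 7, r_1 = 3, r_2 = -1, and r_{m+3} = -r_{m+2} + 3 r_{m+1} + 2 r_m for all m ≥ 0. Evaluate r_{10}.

r_3 = -(-1) + 3*3 + 2*7 = 24
r_4 = -24 + 3*(-1) + 2*3 = -21
r_5 = -(-21) + 3*24 + 2*(-1) = 91
r_6 = -91 + 3*(-21) + 2*24 = -106
r_7 = -(-106) + 3*91 + 2*(-21) = 337
r_8 = -337 + 3*(-106) + 2*91 = -473
r_9 = -(-473) + 3*337 + 2*(-106) = 1272
r_{10} = -1272 + 3*(-473) + 2*337 = -2017

-2017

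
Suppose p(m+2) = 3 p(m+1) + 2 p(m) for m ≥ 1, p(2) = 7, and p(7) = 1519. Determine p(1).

-7

Let p(1) = z.
p(3) = 21 + 2z
p(4) = 77 + 6z
p(5) = 273 + 22z
p(6) = 973 + 78z
p(7) = 3465 + 278z
So 3465 + 278z = 1519, giving z = -7.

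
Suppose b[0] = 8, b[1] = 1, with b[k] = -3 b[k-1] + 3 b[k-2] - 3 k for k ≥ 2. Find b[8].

b[2] = -3(1) + 3(8) - 6 = 15
b[3] = -3(15) + 3(1) - 9 = -51
b[4] = -3(-51) + 3(15) - 12 = 186
b[5] = -3(186) + 3(-51) - 15 = -726
b[6] = -3(-726) + 3(186) - 18 = 2718
b[7] = -3(2718) + 3(-726) - 21 = -10353
b[8] = -3(-10353) + 3(2718) - 24 = 39189

39189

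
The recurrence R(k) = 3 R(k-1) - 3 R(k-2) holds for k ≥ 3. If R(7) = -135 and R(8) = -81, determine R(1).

5

Rearranging, R(k-2) = (R(k) - 3 R(k-1)) / -3.
R(6) = (-81 - 3·(-135)) / -3 = 324/-3 = -108
R(5) = (-135 - 3·(-108)) / -3 = 189/-3 = -63
R(4) = (-108 - 3·(-63)) / -3 = 81/-3 = -27
R(3) = (-63 - 3·(-27)) / -3 = 18/-3 = -6
R(2) = (-27 - 3·(-6)) / -3 = -9/-3 = 3
R(1) = (-6 - 3·3) / -3 = -15/-3 = 5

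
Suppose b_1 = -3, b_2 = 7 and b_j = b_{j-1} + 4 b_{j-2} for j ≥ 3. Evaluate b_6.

95

b_3 = 7 + 4·(-3) = -5
b_4 = (-5) + 4·7 = 23
b_5 = 23 + 4·(-5) = 3
b_6 = 3 + 4·23 = 95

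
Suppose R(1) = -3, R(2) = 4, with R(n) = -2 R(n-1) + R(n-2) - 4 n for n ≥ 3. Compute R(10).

R(3) = -2·4 + (-3) - 12 = -23
R(4) = -2·(-23) + 4 - 16 = 34
R(5) = -2·34 + (-23) - 20 = -111
R(6) = -2·(-111) + 34 - 24 = 232
R(7) = -2·232 + (-111) - 28 = -603
R(8) = -2·(-603) + 232 - 32 = 1406
R(9) = -2·1406 + (-603) - 36 = -3451
R(10) = -2·(-3451) + 1406 - 40 = 8268

8268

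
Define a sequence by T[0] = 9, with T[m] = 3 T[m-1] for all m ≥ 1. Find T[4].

T[1] = 3*9 = 27
T[2] = 3*27 = 81
T[3] = 3*81 = 243
T[4] = 3*243 = 729

729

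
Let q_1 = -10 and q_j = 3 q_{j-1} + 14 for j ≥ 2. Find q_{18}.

-387420496

The fixed point is 14/(1 - 3) = -7, so q_j + 7 = 3(q_{j-1} + 7).
Hence q_j = -3·3^{j-1} - 7.
q_{18} = -3·3^{17} - 7 = -3·129140163 - 7 = -387420496.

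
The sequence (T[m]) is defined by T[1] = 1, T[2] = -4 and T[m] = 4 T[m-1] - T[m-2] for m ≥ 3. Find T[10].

T[3] = 4(-4) - 1 = -17
T[4] = 4(-17) - (-4) = -64
T[5] = 4(-64) - (-17) = -239
T[6] = 4(-239) - (-64) = -892
T[7] = 4(-892) - (-239) = -3329
T[8] = 4(-3329) - (-892) = -12424
T[9] = 4(-12424) - (-3329) = -46367
T[10] = 4(-46367) - (-12424) = -173044

-173044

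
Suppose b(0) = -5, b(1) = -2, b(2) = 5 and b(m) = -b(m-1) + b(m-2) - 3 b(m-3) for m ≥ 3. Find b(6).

b(3) = -5 + (-2) - 3(-5) = 8
b(4) = -8 + 5 - 3(-2) = 3
b(5) = -3 + 8 - 3(5) = -10
b(6) = -(-10) + 3 - 3(8) = -11

-11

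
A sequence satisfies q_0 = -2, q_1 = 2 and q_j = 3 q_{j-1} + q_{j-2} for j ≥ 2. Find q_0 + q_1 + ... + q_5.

q_2 = 3(2) + (-2) = 4
q_3 = 3(4) + 2 = 14
q_4 = 3(14) + 4 = 46
q_5 = 3(46) + 14 = 152
Sum = (-2) + 2 + 4 + 14 + 46 + 152 = 216

216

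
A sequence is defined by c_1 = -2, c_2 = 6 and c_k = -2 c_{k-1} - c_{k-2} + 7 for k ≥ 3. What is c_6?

c_3 = -2*6 - (-2) + 7 = -3
c_4 = -2*(-3) - 6 + 7 = 7
c_5 = -2*7 - (-3) + 7 = -4
c_6 = -2*(-4) - 7 + 7 = 8

8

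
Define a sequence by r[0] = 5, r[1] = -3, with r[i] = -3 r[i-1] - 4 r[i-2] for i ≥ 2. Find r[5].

93

r[2] = -3*(-3) - 4*5 = -11
r[3] = -3*(-11) - 4*(-3) = 45
r[4] = -3*45 - 4*(-11) = -91
r[5] = -3*(-91) - 4*45 = 93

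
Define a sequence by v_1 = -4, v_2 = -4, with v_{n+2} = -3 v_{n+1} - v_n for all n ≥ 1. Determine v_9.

v_3 = -3*(-4) - (-4) = 16
v_4 = -3*16 - (-4) = -44
v_5 = -3*(-44) - 16 = 116
v_6 = -3*116 - (-44) = -304
v_7 = -3*(-304) - 116 = 796
v_8 = -3*796 - (-304) = -2084
v_9 = -3*(-2084) - 796 = 5456

5456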